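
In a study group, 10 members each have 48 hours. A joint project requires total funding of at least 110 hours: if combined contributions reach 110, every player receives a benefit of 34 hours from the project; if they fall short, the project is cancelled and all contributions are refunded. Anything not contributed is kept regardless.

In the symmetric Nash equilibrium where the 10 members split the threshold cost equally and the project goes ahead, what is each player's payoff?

Equal share of the threshold: 110/10 = 11.
At this profile no one gains by cutting their contribution: any cut drops the total below 110, the project is cancelled, contributions are refunded, and the deviator ends with 48, which is less than 48 − 11 + 34 = 71. Contributing more than 11 just wastes the excess. So contributing exactly 11 is a best response.
Each player's payoff: 48 − 11 + 34 = 71.

71 hours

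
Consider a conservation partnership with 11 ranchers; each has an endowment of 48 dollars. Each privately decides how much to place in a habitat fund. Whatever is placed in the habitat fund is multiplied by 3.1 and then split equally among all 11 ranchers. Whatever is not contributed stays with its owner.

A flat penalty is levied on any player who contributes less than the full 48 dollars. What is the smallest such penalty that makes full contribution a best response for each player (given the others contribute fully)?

34.47 dollars

Given the others contribute fully, the best deviation is to contribute 0 (any partial contribution still incurs the fine and gives up units whose private return 0.2818 is below 1).
Deviating from 48 to 0 saves 48 dollars but forfeits the deviator's share of the drop in the habitat fund: 3.1/11 × 48 = 13.53.
So the deviation gain is 48 − 13.53 = 34.47, and the fine must be at least 34.47 dollars to wipe it out.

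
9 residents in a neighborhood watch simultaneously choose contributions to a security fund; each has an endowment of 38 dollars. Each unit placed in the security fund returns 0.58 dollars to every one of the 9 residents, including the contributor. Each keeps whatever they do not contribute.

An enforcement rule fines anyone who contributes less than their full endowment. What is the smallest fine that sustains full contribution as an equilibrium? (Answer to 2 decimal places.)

15.96 dollars

Given the others contribute fully, the best deviation is to contribute 0 (any partial contribution still incurs the fine and gives up units whose private return 0.58 is below 1).
Deviating from 38 to 0 saves 38 dollars but forfeits the deviator's share of the drop in the security fund: 0.58 × 38 = 22.04.
So the deviation gain is 38 − 22.04 = 15.96, and the fine must be at least 15.96 dollars to wipe it out.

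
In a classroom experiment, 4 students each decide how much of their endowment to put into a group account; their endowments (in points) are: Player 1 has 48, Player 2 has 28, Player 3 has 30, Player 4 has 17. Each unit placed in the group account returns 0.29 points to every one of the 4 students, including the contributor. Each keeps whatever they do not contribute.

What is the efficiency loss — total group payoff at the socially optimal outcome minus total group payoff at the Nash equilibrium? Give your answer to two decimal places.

The private return per contributed unit is 0.29 < 1 for everyone, so the Nash equilibrium is zero contribution and the group total is Σ E_j = 48 + 28 + 30 + 17 = 123.
Each contributed unit returns 1.160 to the group, so the social optimum is full contribution by everyone: group total = 1.160 × 123 = 142.68.
Efficiency loss = (1.160 − 1) × 123 = 19.68.

19.68 points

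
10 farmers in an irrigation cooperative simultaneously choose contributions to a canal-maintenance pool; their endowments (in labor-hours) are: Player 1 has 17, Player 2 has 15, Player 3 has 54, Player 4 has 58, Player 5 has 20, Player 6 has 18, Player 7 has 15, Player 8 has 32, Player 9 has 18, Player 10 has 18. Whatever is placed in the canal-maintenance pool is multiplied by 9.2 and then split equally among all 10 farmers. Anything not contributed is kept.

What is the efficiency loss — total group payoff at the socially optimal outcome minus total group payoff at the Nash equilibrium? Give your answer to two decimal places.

2173.00 labor-hours

The private return per contributed unit is 9.2/10 = 0.9200 < 1 for every player regardless of endowment, so the Nash equilibrium is zero contribution and the group total is Σ E_j = 17 + 15 + 54 + 58 + 20 + 18 + 15 + 32 + 18 + 18 = 265.
Each contributed unit returns 9.200 to the group, so the social optimum is full contribution by everyone: group total = 9.200 × 265 = 2438.00.
Efficiency loss = (9.200 − 1) × 265 = 2173.00.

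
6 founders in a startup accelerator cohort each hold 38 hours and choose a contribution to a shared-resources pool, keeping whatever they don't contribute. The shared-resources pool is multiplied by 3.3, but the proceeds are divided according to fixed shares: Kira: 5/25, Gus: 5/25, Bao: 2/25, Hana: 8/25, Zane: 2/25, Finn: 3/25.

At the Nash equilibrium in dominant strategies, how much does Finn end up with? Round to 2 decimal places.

53.05 hours

Each unit j contributes comes back to j as 3.3 × (j's share), so j prefers to contribute only if that share exceeds 1/3.3 = 0.3030; otherwise keeping the unit dominates.
Only Hana (8/25) clears that bar, contributing 38; the remaining 5 contribute 0. Total contributed: 38.
Finn keeps 38 and receives 3.3 × 38 × 3/25 = 15.05 from the shared-resources pool, for a payoff of 53.05.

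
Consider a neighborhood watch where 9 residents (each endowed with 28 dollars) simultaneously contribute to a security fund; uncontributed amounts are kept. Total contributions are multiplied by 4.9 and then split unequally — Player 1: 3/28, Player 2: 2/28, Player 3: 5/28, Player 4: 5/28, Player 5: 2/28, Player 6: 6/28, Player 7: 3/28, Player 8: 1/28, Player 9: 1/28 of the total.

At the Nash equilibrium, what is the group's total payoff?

Player j's private return per contributed unit is 4.9 × (j's share). Contributing is weakly dominant for j when that share is at least 1/4.9 = 0.2041, and contributing 0 is dominant otherwise.
Player 6 alone (share 6/28) is above the threshold, contributing 28; the remaining 8 contribute 0. Total contributed: 28.
The security fund pays out 4.9 × 28 = 137.20 in total (split across the unequal shares, but the aggregate is all that matters for the group sum).
The 8 free-riders keep 28 each, adding 224. Group total = 224 + 137.20 = 361.20.

361.20 dollars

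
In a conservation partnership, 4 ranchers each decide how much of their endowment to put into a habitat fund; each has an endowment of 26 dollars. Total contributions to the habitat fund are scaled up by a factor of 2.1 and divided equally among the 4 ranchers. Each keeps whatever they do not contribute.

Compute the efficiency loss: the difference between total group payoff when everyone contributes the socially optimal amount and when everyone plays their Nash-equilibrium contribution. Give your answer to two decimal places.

114.40 dollars

Each contributed unit returns 2.1/4 = 0.5250 to its contributor — below 1 — so contributing 0 is dominant for every player. At the Nash equilibrium everyone keeps their 26, and the group total is 4 × 26 = 104.
Each contributed unit returns 2.100 to the group as a whole (0.5250 to each of 4 players), which exceeds 1, so the social optimum is full contribution: group total = 2.100 × 104 = 218.40.
Efficiency loss = 218.40 − 104 = 114.40.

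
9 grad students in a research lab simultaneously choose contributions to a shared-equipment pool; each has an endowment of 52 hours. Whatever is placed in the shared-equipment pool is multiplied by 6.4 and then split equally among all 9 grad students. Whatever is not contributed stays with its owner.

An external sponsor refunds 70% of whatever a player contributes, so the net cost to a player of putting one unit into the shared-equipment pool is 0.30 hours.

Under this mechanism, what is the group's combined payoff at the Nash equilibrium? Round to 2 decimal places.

3322.80 hours

With the mechanism, a contributed unit returns (6.4/9) / 0.30 = 2.3704 per unit of net cost to the contributor — now above 1 — so contributing fully is weakly dominant for every player.
So the Nash equilibrium is full contribution by all 9; the group earns 9 × (52 × 0.70 + 6.4 × 52) = 3322.80.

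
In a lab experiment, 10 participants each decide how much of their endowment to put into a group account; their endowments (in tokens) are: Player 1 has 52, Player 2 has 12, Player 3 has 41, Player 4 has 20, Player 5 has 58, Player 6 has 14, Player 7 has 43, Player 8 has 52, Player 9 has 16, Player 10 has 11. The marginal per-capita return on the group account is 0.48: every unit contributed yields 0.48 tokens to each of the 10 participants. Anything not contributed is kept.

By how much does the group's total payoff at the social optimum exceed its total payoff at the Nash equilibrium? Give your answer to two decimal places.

1212.20 tokens

The private return per contributed unit is 0.48 < 1 for everyone, so the Nash equilibrium is zero contribution and the group total is Σ E_j = 52 + 12 + 41 + 20 + 58 + 14 + 43 + 52 + 16 + 11 = 319.
Each contributed unit returns 4.800 to the group, so the social optimum is full contribution by everyone: group total = 4.800 × 319 = 1531.20.
Efficiency loss = (4.800 − 1) × 319 = 1212.20.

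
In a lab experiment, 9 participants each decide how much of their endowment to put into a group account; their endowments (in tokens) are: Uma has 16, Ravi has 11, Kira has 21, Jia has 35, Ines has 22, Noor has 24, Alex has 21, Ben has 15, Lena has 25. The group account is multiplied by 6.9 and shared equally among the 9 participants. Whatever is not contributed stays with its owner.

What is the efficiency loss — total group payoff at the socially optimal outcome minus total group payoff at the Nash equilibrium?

1121.00 tokens

The private return per contributed unit is 6.9/9 = 0.7667 < 1 for every player regardless of endowment, so the Nash equilibrium is zero contribution and the group total is Σ E_j = 16 + 11 + 21 + 35 + 22 + 24 + 21 + 15 + 25 = 190.
Each contributed unit returns 6.900 to the group, so the social optimum is full contribution by everyone: group total = 6.900 × 190 = 1311.00.
Efficiency loss = (6.900 − 1) × 190 = 1121.00.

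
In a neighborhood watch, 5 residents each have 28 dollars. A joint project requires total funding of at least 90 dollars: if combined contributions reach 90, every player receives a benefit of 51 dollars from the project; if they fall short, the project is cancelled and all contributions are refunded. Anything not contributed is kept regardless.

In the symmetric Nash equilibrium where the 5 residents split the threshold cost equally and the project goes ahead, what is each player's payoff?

61 dollars

Equal share of the threshold: 90/5 = 18.
At this profile no one gains by cutting their contribution: any cut drops the total below 90, the project is cancelled, contributions are refunded, and the deviator ends with 28, which is less than 28 − 18 + 51 = 61. Contributing more than 18 just wastes the excess. So contributing exactly 18 is a best response.
Each player's payoff: 28 − 18 + 51 = 61.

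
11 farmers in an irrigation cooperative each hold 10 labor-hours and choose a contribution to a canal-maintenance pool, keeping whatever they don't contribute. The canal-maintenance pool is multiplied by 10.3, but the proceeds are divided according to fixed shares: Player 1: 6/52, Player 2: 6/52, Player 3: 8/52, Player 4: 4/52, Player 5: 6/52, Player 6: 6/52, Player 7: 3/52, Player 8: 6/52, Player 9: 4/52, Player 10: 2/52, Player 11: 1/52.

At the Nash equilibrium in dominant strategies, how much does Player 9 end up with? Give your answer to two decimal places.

Player j's private return per contributed unit is 10.3 × (j's share). Contributing is weakly dominant for j when that share is at least 1/10.3 = 0.0971, and contributing 0 is dominant otherwise.
Player 1, Player 2, Player 3, Player 5, Player 6 and Player 8 are above the threshold, contributing 10 each; the remaining 5 contribute 0. Total contributed: 60.
Player 9 keeps 10 and receives 10.3 × 60 × 4/52 = 47.54 from the canal-maintenance pool, for a payoff of 57.54.

57.54 labor-hours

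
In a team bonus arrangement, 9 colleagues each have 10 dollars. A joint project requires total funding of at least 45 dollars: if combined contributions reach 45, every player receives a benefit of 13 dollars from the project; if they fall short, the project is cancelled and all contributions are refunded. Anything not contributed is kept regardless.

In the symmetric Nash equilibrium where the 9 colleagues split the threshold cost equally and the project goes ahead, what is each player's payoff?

Equal share of the threshold: 45/9 = 5.
At this profile no one gains by cutting their contribution: any cut drops the total below 45, the project is cancelled, contributions are refunded, and the deviator ends with 10, which is less than 10 − 5 + 13 = 18. Contributing more than 5 just wastes the excess. So contributing exactly 5 is a best response.
Each player's payoff: 10 − 5 + 13 = 18.

18 dollars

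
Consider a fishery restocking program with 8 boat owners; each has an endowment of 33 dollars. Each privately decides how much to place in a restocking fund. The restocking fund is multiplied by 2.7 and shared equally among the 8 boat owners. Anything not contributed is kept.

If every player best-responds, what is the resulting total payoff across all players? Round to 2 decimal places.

Each contributed unit returns 2.7/8 = 0.3375 to its contributor — below 1 — so contributing 0 is dominant for every player. At the Nash equilibrium everyone keeps their 33, and the group total is 8 × 33 = 264.

264.00 dollars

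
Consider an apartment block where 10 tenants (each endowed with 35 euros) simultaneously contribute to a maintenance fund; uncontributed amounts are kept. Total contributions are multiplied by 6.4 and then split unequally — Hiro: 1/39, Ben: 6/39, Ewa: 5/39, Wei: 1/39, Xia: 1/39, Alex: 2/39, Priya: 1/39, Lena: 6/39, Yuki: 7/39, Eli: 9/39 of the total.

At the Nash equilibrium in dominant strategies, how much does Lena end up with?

103.92 euros

Each unit j contributes comes back to j as 6.4 × (j's share), so j prefers to contribute only if that share exceeds 1/6.4 = 0.1563; otherwise keeping the unit dominates.
Yuki and Eli are above the threshold, contributing 35 each; the remaining 8 contribute 0. Total contributed: 70.
Lena keeps 35 and receives 6.4 × 70 × 6/39 = 68.92 from the maintenance fund, for a payoff of 103.92.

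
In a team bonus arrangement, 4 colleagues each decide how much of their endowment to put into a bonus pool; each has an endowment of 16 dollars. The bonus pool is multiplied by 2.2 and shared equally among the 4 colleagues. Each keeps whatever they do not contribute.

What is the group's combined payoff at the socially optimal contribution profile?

140.80 dollars

Each contributed unit returns 2.200 to the group as a whole (0.5500 to each of 4 players), which exceeds 1, so the social optimum is full contribution: group total = 2.200 × 64 = 140.80.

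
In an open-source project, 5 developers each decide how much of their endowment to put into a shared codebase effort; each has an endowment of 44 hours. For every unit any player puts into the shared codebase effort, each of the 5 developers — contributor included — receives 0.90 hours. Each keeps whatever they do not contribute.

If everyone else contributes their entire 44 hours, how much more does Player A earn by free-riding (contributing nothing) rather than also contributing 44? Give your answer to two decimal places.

Switching from a contribution of 44 to 0 lets Player A keep an extra 44 hours, but lowers the shared codebase effort by 44, which costs Player A their own share of that drop: 0.90 × 44 = 39.60.
Net gain = 44 − 39.60 = 4.40. The private return per contributed unit (0.90) is below 1, so free-riding is indeed the best response regardless of what the others do.

4.40 hours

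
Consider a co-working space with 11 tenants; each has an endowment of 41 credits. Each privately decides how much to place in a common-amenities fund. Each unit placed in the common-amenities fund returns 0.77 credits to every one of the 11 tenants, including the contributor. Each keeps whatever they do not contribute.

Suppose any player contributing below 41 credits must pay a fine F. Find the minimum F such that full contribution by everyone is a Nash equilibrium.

9.43 credits

Given the others contribute fully, the best deviation is to contribute 0 (any partial contribution still incurs the fine and gives up units whose private return 0.77 is below 1).
Deviating from 41 to 0 saves 41 credits but forfeits the deviator's share of the drop in the common-amenities fund: 0.77 × 41 = 31.57.
So the deviation gain is 41 − 31.57 = 9.43, and the fine must be at least 9.43 credits to wipe it out.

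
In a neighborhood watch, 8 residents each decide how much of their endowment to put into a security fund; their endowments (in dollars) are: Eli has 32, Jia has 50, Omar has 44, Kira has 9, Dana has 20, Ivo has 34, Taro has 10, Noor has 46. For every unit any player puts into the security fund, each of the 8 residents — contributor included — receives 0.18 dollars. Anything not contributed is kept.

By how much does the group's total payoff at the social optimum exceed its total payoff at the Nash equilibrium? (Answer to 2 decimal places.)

The private return per contributed unit is 0.18 < 1 for everyone, so the Nash equilibrium is zero contribution and the group total is Σ E_j = 32 + 50 + 44 + 9 + 20 + 34 + 10 + 46 = 245.
Each contributed unit returns 1.440 to the group, so the social optimum is full contribution by everyone: group total = 1.440 × 245 = 352.80.
Efficiency loss = (1.440 − 1) × 245 = 107.80.

107.80 dollars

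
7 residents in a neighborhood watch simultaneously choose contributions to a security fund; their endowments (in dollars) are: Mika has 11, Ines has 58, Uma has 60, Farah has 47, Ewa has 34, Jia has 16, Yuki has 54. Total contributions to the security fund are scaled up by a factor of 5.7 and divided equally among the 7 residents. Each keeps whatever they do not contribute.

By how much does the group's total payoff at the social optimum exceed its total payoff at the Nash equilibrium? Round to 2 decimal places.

1316.00 dollars

The private return per contributed unit is 5.7/7 = 0.8143 < 1 for every player regardless of endowment, so the Nash equilibrium is zero contribution and the group total is Σ E_j = 11 + 58 + 60 + 47 + 34 + 16 + 54 = 280.
Each contributed unit returns 5.700 to the group, so the social optimum is full contribution by everyone: group total = 5.700 × 280 = 1596.00.
Efficiency loss = (5.700 − 1) × 280 = 1316.00.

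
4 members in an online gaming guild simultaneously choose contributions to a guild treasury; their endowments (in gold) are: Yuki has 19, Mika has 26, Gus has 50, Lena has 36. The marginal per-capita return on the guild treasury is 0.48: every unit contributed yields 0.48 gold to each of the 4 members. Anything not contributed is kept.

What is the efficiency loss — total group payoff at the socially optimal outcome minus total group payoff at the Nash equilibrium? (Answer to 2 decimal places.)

120.52 gold

The private return per contributed unit is 0.48 < 1 for everyone, so the Nash equilibrium is zero contribution and the group total is Σ E_j = 19 + 26 + 50 + 36 = 131.
Each contributed unit returns 1.920 to the group, so the social optimum is full contribution by everyone: group total = 1.920 × 131 = 251.52.
Efficiency loss = (1.920 − 1) × 131 = 120.52.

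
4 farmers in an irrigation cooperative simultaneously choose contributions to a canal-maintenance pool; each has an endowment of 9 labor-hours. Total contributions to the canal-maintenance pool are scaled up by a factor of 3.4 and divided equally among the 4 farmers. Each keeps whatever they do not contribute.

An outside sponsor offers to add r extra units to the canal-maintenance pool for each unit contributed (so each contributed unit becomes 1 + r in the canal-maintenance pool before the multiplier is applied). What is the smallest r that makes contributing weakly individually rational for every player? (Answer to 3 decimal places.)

0.176

With matching at rate r, one contributed unit becomes (1 + r) in the canal-maintenance pool and returns 3.4 × (1 + r) / 4 to the contributor.
Setting this equal to 1: 1 + r = 4/3.4 = 1.1765.
So the minimum matching rate is r = 1.1765 − 1 = 0.176.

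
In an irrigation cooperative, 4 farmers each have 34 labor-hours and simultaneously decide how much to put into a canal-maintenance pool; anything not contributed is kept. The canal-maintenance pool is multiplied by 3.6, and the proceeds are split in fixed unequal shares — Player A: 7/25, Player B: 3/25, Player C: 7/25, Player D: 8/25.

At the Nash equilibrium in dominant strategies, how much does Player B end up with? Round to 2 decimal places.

Each unit j contributes comes back to j as 3.6 × (j's share), so j prefers to contribute only if that share exceeds 1/3.6 = 0.2778; otherwise keeping the unit dominates.
Player A, Player C and Player D clear that bar, contributing 34 each; the remaining 1 contribute 0. Total contributed: 102.
Player B keeps 34 and receives 3.6 × 102 × 3/25 = 44.06 from the canal-maintenance pool, for a payoff of 78.06.

78.06 labor-hours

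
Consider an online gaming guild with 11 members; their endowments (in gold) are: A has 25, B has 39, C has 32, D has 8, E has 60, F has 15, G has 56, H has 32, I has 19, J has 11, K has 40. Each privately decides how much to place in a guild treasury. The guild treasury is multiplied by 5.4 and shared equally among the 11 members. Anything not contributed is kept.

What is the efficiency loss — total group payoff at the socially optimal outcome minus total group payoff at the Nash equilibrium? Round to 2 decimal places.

1482.80 gold

The private return per contributed unit is 5.4/11 = 0.4909 < 1 for every player regardless of endowment, so the Nash equilibrium is zero contribution and the group total is Σ E_j = 25 + 39 + 32 + 8 + 60 + 15 + 56 + 32 + 19 + 11 + 40 = 337.
Each contributed unit returns 5.400 to the group, so the social optimum is full contribution by everyone: group total = 5.400 × 337 = 1819.80.
Efficiency loss = (5.400 − 1) × 337 = 1482.80.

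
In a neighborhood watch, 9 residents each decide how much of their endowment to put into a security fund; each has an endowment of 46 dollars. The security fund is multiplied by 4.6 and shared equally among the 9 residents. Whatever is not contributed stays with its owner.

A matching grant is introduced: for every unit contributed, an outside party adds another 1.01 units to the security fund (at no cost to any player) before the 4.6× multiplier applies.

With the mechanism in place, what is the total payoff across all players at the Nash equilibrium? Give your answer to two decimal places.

3827.84 dollars

With the mechanism, a contributed unit returns 4.6 × 2.01 / 9 = 1.0273 per unit of net cost to the contributor — now above 1 — so contributing fully is weakly dominant for every player.
At the Nash equilibrium everyone contributes 46. Group total payoff = 4.6 × 2.01 × 414 = 3827.84.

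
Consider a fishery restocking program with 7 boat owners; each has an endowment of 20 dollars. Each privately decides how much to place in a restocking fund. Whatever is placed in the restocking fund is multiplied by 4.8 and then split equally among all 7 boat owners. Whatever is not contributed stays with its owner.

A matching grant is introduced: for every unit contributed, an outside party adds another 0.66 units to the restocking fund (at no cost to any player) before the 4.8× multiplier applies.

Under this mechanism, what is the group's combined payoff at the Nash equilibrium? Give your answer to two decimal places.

With the mechanism, a contributed unit returns 4.8 × 1.66 / 7 = 1.1383 per unit of net cost to the contributor — now above 1 — so contributing fully is weakly dominant for every player.
So the Nash equilibrium is full contribution by all 7; the group earns 4.8 × 1.66 × 140 = 1115.52.

1115.52 dollars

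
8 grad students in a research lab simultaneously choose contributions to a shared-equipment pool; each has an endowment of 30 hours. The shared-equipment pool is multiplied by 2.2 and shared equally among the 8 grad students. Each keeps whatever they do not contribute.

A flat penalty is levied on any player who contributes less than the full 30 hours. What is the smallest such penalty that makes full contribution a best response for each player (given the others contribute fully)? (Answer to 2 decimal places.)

Given the others contribute fully, the best deviation is to contribute 0 (any partial contribution still incurs the fine and gives up units whose private return 0.2750 is below 1).
Deviating from 30 to 0 saves 30 hours but forfeits the deviator's share of the drop in the shared-equipment pool: 2.2/8 × 30 = 8.25.
So the deviation gain is 30 − 8.25 = 21.75, and the fine must be at least 21.75 hours to wipe it out.

21.75 hours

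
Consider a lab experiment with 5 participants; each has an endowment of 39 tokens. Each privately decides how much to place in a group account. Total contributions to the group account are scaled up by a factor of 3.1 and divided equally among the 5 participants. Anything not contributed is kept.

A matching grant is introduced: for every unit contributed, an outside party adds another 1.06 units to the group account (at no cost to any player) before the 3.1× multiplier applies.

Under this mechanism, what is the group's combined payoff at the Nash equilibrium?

1245.27 tokens

With the mechanism, a contributed unit returns 3.1 × 2.06 / 5 = 1.2772 per unit of net cost to the contributor — now above 1 — so contributing fully is weakly dominant for every player.
At the Nash equilibrium everyone contributes 39. Group total payoff = 3.1 × 2.06 × 195 = 1245.27.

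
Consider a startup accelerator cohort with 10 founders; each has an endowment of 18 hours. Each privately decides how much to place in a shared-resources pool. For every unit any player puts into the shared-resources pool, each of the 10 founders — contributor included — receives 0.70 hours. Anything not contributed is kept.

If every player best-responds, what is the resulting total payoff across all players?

180.00 hours

The private return per contributed unit is 0.70 < 1, so contributing 0 is dominant for every player. At the Nash equilibrium everyone keeps their 18, and the group total is 10 × 18 = 180.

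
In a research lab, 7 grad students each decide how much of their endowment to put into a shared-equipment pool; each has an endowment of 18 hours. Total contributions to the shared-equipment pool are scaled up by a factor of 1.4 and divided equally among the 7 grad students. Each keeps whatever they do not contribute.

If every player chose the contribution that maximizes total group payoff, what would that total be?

176.40 hours

Each contributed unit returns 1.400 to the group as a whole (0.2000 to each of 7 players), which exceeds 1, so the social optimum is full contribution: group total = 1.400 × 126 = 176.40.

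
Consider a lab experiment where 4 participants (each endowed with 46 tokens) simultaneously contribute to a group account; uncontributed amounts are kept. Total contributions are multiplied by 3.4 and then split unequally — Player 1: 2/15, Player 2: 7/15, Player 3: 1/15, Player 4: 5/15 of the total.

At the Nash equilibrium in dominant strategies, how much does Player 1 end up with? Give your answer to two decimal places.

87.71 tokens

Player j's private return per contributed unit is 3.4 × (j's share). Contributing is weakly dominant for j when that share is at least 1/3.4 = 0.2941, and contributing 0 is dominant otherwise.
The shares above 0.2941 belong to Player 2 and Player 4, contributing 46 each; the remaining 2 contribute 0. Total contributed: 92.
Player 1 keeps 46 and receives 3.4 × 92 × 2/15 = 41.71 from the group account, for a payoff of 87.71.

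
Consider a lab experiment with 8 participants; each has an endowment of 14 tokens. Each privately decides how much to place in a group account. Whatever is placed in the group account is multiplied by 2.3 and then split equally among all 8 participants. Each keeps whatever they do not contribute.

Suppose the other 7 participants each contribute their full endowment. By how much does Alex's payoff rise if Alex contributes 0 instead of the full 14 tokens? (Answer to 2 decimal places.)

9.98 tokens

Switching from a contribution of 14 to 0 lets Alex keep an extra 14 tokens, but lowers the group account by 14, which costs Alex their own share of that drop: 2.3/8 × 14 = 4.02.
Net gain = 14 − 4.02 = 9.98. The private return per contributed unit (0.2875) is below 1, so free-riding is indeed the best response regardless of what the others do.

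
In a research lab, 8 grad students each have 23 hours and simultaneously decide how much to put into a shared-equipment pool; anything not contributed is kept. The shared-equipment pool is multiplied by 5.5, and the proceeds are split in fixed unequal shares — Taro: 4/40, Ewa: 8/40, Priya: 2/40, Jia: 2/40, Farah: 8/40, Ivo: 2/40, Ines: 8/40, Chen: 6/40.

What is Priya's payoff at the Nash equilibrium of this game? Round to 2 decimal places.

41.98 hours

A player with share s gets back 5.5·s per unit contributed, so full contribution is dominant for anyone with s > 1/5.5 = 0.1818 and zero contribution is dominant for anyone below.
Ewa, Farah and Ines clear that bar, contributing 23 each; the remaining 5 contribute 0. Total contributed: 69.
Priya keeps 23 and receives 5.5 × 69 × 2/40 = 18.98 from the shared-equipment pool, for a payoff of 41.98.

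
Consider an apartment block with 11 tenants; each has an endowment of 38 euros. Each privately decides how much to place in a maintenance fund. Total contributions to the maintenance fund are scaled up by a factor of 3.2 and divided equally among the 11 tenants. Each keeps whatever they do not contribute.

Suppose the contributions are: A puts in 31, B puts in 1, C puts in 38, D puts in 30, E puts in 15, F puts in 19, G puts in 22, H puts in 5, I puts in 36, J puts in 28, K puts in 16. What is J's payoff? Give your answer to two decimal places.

80.11 euros

Total contributed: 31 + 1 + 38 + 30 + 15 + 19 + 22 + 5 + 36 + 28 + 16 = 241.
Each receives 3.2 × 241 / 11 = 70.11 from the maintenance fund.
J keeps 38 − 28 = 10, so J's payoff is 10 + 70.11 = 80.11.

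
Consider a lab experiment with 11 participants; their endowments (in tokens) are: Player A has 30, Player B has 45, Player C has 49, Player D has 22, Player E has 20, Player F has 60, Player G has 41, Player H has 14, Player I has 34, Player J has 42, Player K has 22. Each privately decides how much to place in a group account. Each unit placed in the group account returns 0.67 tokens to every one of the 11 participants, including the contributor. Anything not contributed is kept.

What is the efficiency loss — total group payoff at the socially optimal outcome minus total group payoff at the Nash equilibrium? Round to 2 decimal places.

The private return per contributed unit is 0.67 < 1 for everyone, so the Nash equilibrium is zero contribution and the group total is Σ E_j = 30 + 45 + 49 + 22 + 20 + 60 + 41 + 14 + 34 + 42 + 22 = 379.
Each contributed unit returns 7.370 to the group, so the social optimum is full contribution by everyone: group total = 7.370 × 379 = 2793.23.
Efficiency loss = (7.370 − 1) × 379 = 2414.23.

2414.23 tokens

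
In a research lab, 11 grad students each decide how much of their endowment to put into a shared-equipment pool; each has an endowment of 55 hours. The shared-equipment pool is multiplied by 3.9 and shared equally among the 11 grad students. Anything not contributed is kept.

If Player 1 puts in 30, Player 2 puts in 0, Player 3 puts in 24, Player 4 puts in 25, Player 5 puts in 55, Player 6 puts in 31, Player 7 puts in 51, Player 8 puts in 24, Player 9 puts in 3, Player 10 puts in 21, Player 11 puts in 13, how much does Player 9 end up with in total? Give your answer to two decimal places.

150.21 hours

Total contributed: 30 + 0 + 24 + 25 + 55 + 31 + 51 + 24 + 3 + 21 + 13 = 277.
Each receives 3.9 × 277 / 11 = 98.21 from the shared-equipment pool.
Player 9 keeps 55 − 3 = 52, so Player 9's payoff is 52 + 98.21 = 150.21.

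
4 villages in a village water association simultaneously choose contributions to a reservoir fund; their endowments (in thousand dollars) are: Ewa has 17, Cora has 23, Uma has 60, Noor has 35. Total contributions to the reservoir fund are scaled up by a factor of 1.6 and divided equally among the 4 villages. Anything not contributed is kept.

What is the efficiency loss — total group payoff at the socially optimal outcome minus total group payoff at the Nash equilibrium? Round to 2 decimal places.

The private return per contributed unit is 1.6/4 = 0.4000 < 1 for every player regardless of endowment, so the Nash equilibrium is zero contribution and the group total is Σ E_j = 17 + 23 + 60 + 35 = 135.
Each contributed unit returns 1.600 to the group, so the social optimum is full contribution by everyone: group total = 1.600 × 135 = 216.00.
Efficiency loss = (1.600 − 1) × 135 = 81.00.

81.00 thousand dollars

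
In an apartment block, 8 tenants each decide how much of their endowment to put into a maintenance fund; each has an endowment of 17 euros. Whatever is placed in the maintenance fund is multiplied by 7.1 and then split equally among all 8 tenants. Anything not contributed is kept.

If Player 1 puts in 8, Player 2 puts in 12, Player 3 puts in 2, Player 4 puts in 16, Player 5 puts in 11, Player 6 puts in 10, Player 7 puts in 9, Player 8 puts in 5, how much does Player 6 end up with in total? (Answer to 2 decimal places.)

71.79 euros

Total contributed: 8 + 12 + 2 + 16 + 11 + 10 + 9 + 5 = 73.
Each receives 7.1 × 73 / 8 = 64.79 from the maintenance fund.
Player 6 keeps 17 − 10 = 7, so Player 6's payoff is 7 + 64.79 = 71.79.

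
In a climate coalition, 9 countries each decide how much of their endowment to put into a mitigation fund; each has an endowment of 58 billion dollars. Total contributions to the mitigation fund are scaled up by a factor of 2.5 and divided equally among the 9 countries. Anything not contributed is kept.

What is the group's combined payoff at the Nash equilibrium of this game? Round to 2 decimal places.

Each contributed unit returns 2.5/9 = 0.2778 to its contributor — below 1 — so contributing 0 is dominant for every player. At the Nash equilibrium everyone keeps their 58, and the group total is 9 × 58 = 522.

522.00 billion dollars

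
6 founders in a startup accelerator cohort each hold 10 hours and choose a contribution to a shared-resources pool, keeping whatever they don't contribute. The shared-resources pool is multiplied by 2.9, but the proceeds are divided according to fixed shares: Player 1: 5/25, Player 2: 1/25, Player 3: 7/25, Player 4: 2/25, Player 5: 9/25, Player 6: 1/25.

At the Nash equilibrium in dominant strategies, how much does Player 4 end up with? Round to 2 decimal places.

12.32 hours

A player with share s gets back 2.9·s per unit contributed, so full contribution is dominant for anyone with s > 1/2.9 = 0.3448 and zero contribution is dominant for anyone below.
Only Player 5 (9/25) clears that bar, contributing 10; the remaining 5 contribute 0. Total contributed: 10.
Player 4 keeps 10 and receives 2.9 × 10 × 2/25 = 2.32 from the shared-resources pool, for a payoff of 12.32.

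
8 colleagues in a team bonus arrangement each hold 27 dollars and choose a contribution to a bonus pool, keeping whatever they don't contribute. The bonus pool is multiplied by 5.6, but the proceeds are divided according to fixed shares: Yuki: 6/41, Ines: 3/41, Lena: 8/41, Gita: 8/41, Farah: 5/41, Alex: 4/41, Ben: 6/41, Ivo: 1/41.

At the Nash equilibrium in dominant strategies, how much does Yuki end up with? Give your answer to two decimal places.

71.25 dollars

Each unit j contributes comes back to j as 5.6 × (j's share), so j prefers to contribute only if that share exceeds 1/5.6 = 0.1786; otherwise keeping the unit dominates.
Lena and Gita clear that bar, contributing 27 each; the remaining 6 contribute 0. Total contributed: 54.
Yuki keeps 27 and receives 5.6 × 54 × 6/41 = 44.25 from the bonus pool, for a payoff of 71.25.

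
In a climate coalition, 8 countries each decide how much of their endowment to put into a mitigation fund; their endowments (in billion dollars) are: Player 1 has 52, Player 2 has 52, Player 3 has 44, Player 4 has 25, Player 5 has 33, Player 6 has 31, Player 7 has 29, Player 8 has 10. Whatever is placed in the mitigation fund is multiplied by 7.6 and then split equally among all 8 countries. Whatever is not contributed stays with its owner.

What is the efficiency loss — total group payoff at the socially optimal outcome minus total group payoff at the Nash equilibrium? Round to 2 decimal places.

1821.60 billion dollars

The private return per contributed unit is 7.6/8 = 0.9500 < 1 for every player regardless of endowment, so the Nash equilibrium is zero contribution and the group total is Σ E_j = 52 + 52 + 44 + 25 + 33 + 31 + 29 + 10 = 276.
Each contributed unit returns 7.600 to the group, so the social optimum is full contribution by everyone: group total = 7.600 × 276 = 2097.60.
Efficiency loss = (7.600 − 1) × 276 = 1821.60.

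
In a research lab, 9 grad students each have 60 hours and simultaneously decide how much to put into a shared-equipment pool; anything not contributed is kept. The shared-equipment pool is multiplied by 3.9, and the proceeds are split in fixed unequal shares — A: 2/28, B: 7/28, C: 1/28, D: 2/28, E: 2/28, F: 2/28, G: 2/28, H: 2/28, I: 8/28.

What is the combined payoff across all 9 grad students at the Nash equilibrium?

For player j, contributing a unit is worthwhile iff 3.9 × (j's share) ≥ 1, i.e. iff j's share is at least 0.2564.
Only I (8/28) clears that bar, contributing 60; the remaining 8 contribute 0. Total contributed: 60.
The shared-equipment pool pays out 3.9 × 60 = 234.00 in total (split across the unequal shares, but the aggregate is all that matters for the group sum).
The 8 free-riders keep 60 each, adding 480. Group total = 480 + 234.00 = 714.00.

714.00 hours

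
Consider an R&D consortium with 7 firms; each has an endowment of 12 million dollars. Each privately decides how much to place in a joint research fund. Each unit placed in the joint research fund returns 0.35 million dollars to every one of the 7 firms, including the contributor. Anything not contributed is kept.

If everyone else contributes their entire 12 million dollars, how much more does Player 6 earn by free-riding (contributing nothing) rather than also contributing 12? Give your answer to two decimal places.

7.80 million dollars

Switching from a contribution of 12 to 0 lets Player 6 keep an extra 12 million dollars, but lowers the joint research fund by 12, which costs Player 6 their own share of that drop: 0.35 × 12 = 4.20.
Net gain = 12 − 4.20 = 7.80. The private return per contributed unit (0.35) is below 1, so free-riding is indeed the best response regardless of what the others do.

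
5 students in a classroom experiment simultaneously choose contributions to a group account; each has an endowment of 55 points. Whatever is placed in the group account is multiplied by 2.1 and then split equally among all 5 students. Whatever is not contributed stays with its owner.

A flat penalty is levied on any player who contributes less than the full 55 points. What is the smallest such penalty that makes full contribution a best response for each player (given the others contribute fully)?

Given the others contribute fully, the best deviation is to contribute 0 (any partial contribution still incurs the fine and gives up units whose private return 0.4200 is below 1).
Deviating from 55 to 0 saves 55 points but forfeits the deviator's share of the drop in the group account: 2.1/5 × 55 = 23.10.
So the deviation gain is 55 − 23.10 = 31.90, and the fine must be at least 31.90 points to wipe it out.

31.90 points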